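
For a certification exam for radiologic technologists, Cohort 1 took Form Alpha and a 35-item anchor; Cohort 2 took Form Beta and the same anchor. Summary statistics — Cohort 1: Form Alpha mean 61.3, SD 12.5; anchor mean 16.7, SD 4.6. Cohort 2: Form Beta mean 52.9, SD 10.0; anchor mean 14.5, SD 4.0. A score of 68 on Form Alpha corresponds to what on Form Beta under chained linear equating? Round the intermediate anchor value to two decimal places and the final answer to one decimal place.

64.6

Form Alpha → anchor (Cohort 1): v = (4.6/12.5)(68 − 61.3) + 16.7 = 19.17
anchor → Form Beta (Cohort 2): y = (10.0/4.0)(19.17 − 14.5) + 52.9 = 64.6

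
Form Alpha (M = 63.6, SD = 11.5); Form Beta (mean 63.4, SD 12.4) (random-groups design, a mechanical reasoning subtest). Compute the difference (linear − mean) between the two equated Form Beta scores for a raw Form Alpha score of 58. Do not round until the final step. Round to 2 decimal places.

Mean-equated: 58 + (63.4 − 63.6) = 57.80
Linear-equated: (12.4/11.5)(58 − 63.6) + 63.4 = 57.362
Difference = 57.362 − 57.80 = -0.44

-0.44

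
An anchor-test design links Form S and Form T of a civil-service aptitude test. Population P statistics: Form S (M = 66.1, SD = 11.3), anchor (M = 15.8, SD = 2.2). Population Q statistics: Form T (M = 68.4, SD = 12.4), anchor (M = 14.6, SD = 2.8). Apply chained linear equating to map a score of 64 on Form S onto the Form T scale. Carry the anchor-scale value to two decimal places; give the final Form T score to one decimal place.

71.9

Form S → anchor (Population P): v = (2.2/11.3)(64 − 66.1) + 15.8 = 15.39
anchor → Form T (Population Q): y = (12.4/2.8)(15.39 − 14.6) + 68.4 = 71.9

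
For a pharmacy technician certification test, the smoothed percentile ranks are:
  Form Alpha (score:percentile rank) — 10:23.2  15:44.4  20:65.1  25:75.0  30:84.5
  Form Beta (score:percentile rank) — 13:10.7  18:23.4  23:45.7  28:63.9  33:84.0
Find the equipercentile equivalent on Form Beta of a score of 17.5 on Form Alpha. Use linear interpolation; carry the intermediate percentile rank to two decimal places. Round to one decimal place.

25.5

PR of 17.5 on Form Alpha: 44.4 + (17.5 − 15)/(20 − 15) × (65.1 − 44.4) = 54.75
On Form Beta, PR 54.75 falls between score 23 (PR 45.7) and 28 (PR 63.9).
Interpolate: 23 + (54.75 − 45.7)/(63.9 − 45.7) × (28 − 23) = 25.5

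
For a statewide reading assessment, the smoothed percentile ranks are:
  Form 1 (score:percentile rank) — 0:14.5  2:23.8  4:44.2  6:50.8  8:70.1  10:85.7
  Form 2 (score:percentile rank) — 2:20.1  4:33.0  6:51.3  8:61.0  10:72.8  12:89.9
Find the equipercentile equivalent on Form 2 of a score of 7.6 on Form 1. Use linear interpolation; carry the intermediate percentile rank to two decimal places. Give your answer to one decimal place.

8.9

PR of 7.6 on Form 1: 50.8 + (7.6 − 6)/(8 − 6) × (70.1 − 50.8) = 66.24
On Form 2, PR 66.24 falls between score 8 (PR 61.0) and 10 (PR 72.8).
Interpolate: 8 + (66.24 − 61.0)/(72.8 − 61.0) × (10 − 8) = 8.9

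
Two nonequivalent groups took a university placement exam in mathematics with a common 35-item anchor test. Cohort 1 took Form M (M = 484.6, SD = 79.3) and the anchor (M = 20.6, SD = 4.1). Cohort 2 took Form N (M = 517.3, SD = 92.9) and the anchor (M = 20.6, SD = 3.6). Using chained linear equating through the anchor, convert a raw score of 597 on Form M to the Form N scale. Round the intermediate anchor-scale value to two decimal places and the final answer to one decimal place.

667.2

Form M → anchor (Cohort 1): v = (4.1/79.3)(597 − 484.6) + 20.6 = 26.41
anchor → Form N (Cohort 2): y = (92.9/3.6)(26.41 − 20.6) + 517.3 = 667.2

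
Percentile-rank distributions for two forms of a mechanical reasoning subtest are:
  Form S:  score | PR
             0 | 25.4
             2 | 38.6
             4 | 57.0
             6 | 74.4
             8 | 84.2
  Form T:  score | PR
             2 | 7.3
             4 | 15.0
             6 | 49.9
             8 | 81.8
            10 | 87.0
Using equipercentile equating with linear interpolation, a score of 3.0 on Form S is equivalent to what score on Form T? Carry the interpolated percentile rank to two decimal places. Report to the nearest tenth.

PR of 3.0 on Form S: 38.6 + (3.0 − 2)/(4 − 2) × (57.0 − 38.6) = 47.80
On Form T, PR 47.80 falls between score 4 (PR 15.0) and 6 (PR 49.9).
Interpolate: 4 + (47.80 − 15.0)/(49.9 − 15.0) × (6 − 4) = 5.9

5.9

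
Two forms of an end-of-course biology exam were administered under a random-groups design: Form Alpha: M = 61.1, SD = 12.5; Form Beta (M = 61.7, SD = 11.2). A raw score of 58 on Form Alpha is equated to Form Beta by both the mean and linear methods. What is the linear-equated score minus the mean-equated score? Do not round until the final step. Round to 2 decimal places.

Mean-equated: 58 + (61.7 − 61.1) = 58.60
Linear-equated: (11.2/12.5)(58 − 61.1) + 61.7 = 58.922
Difference = 58.922 − 58.60 = 0.32

0.32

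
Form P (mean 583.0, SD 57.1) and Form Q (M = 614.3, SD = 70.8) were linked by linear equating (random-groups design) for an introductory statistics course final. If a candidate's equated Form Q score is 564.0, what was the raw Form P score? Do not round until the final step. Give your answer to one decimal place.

542.4

Invert y = (SD_Y/SD_X)(x − M_X) + M_Y:
x = (SD_X/SD_Y)(y − M_Y) + M_X = (57.1/70.8)(564.0 − 614.3) + 583.0
x = 0.806497 × -50.300 + 583.0 = 542.4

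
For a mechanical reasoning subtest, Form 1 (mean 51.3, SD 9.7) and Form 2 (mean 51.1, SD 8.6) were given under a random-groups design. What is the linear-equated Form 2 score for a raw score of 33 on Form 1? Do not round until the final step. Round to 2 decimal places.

34.88

Linear equating: y = (SD_Y/SD_X)(x − M_X) + M_Y
y = (8.6/9.7)(33 − 51.3) + 51.1
y = 0.886598 × -18.3 + 51.1 = -16.2247 + 51.1 = 34.88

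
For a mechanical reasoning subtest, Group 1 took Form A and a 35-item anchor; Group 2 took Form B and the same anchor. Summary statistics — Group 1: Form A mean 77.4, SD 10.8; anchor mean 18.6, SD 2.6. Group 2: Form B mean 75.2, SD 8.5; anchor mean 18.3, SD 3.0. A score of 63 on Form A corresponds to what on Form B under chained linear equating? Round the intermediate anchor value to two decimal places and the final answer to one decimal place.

66.2

Form A → anchor (Group 1): v = (2.6/10.8)(63 − 77.4) + 18.6 = 15.13
anchor → Form B (Group 2): y = (8.5/3.0)(15.13 − 18.3) + 75.2 = 66.2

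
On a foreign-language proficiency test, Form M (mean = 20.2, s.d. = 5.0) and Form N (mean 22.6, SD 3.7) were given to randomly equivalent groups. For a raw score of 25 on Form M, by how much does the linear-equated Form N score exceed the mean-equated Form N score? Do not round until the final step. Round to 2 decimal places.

Mean-equated: 25 + (22.6 − 20.2) = 27.40
Linear-equated: (3.7/5.0)(25 − 20.2) + 22.6 = 26.152
Difference = 26.152 − 27.40 = -1.25

-1.25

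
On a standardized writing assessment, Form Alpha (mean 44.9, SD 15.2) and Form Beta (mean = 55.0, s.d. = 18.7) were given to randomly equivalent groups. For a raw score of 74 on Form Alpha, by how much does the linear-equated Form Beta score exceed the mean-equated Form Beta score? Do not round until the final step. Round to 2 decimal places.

Mean-equated: 74 + (55.0 − 44.9) = 84.10
Linear-equated: (18.7/15.2)(74 − 44.9) + 55.0 = 90.801
Difference = 90.801 − 84.10 = 6.70

6.70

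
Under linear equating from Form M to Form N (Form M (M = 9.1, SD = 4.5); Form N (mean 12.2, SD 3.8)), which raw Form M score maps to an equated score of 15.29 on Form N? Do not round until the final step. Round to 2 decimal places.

12.76

Invert y = (SD_Y/SD_X)(x − M_X) + M_Y:
x = (SD_X/SD_Y)(y − M_Y) + M_X = (4.5/3.8)(15.29 − 12.2) + 9.1
x = 1.184211 × 3.090 + 9.1 = 12.76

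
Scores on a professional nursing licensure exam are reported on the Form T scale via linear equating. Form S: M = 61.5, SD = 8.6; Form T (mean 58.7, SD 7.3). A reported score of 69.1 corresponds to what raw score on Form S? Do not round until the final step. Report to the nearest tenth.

Invert y = (SD_Y/SD_X)(x − M_X) + M_Y:
x = (SD_X/SD_Y)(y − M_Y) + M_X = (8.6/7.3)(69.1 − 58.7) + 61.5
x = 1.178082 × 10.400 + 61.5 = 73.8

73.8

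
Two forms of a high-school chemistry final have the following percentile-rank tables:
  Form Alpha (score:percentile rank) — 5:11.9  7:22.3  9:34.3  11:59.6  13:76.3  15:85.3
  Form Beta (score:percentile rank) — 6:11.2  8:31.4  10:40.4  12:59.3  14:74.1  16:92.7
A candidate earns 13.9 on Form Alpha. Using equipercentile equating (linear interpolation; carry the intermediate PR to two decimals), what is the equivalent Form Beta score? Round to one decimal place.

PR of 13.9 on Form Alpha: 76.3 + (13.9 − 13)/(15 − 13) × (85.3 − 76.3) = 80.35
On Form Beta, PR 80.35 falls between score 14 (PR 74.1) and 16 (PR 92.7).
Interpolate: 14 + (80.35 − 74.1)/(92.7 − 74.1) × (16 − 14) = 14.7

14.7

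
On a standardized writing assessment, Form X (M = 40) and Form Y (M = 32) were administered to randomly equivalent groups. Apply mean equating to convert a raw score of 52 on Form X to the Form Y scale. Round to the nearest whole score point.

Mean equating: y = x + (M_Y − M_X) = 52 + (32 − 40) = 44

44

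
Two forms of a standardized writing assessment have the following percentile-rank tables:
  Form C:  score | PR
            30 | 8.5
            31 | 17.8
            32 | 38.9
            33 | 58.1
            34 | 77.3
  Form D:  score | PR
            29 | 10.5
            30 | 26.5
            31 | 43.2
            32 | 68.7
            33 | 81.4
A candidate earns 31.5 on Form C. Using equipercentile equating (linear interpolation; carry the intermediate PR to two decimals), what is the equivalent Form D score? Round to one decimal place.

30.1

PR of 31.5 on Form C: 17.8 + (31.5 − 31)/(32 − 31) × (38.9 − 17.8) = 28.35
On Form D, PR 28.35 falls between score 30 (PR 26.5) and 31 (PR 43.2).
Interpolate: 30 + (28.35 − 26.5)/(43.2 − 26.5) × (31 − 30) = 30.1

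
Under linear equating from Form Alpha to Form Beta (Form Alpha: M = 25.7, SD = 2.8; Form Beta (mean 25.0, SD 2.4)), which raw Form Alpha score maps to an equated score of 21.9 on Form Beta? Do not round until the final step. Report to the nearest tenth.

22.1

Invert y = (SD_Y/SD_X)(x − M_X) + M_Y:
x = (SD_X/SD_Y)(y − M_Y) + M_X = (2.8/2.4)(21.9 − 25.0) + 25.7
x = 1.166667 × -3.100 + 25.7 = 22.1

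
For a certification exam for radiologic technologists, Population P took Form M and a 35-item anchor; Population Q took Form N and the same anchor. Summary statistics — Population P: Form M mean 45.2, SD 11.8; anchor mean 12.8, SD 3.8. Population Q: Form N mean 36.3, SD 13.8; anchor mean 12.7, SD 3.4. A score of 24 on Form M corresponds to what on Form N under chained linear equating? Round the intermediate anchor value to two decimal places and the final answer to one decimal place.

Form M → anchor (Population P): v = (3.8/11.8)(24 − 45.2) + 12.8 = 5.97
anchor → Form N (Population Q): y = (13.8/3.4)(5.97 − 12.7) + 36.3 = 9.0

9.0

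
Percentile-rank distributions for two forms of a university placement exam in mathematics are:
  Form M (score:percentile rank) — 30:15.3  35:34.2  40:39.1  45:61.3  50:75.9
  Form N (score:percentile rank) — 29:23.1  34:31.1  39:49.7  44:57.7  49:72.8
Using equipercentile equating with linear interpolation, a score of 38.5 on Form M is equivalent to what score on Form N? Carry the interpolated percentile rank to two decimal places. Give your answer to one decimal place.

PR of 38.5 on Form M: 34.2 + (38.5 − 35)/(40 − 35) × (39.1 − 34.2) = 37.63
On Form N, PR 37.63 falls between score 34 (PR 31.1) and 39 (PR 49.7).
Interpolate: 34 + (37.63 − 31.1)/(49.7 − 31.1) × (39 − 34) = 35.8

35.8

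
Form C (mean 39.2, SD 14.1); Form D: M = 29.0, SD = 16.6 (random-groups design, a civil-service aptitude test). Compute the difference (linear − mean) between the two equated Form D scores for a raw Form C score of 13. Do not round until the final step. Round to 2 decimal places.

-4.65

Mean-equated: 13 + (29.0 − 39.2) = 2.80
Linear-equated: (16.6/14.1)(13 − 39.2) + 29.0 = -1.845
Difference = -1.845 − 2.80 = -4.65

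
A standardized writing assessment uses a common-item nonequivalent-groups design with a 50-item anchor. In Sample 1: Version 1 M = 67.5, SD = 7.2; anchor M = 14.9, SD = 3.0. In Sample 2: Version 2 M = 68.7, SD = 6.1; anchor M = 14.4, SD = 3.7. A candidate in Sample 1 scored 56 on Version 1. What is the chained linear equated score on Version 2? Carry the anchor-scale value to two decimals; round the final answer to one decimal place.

61.6

Version 1 → anchor (Sample 1): v = (3.0/7.2)(56 − 67.5) + 14.9 = 10.11
anchor → Version 2 (Sample 2): y = (6.1/3.7)(10.11 − 14.4) + 68.7 = 61.6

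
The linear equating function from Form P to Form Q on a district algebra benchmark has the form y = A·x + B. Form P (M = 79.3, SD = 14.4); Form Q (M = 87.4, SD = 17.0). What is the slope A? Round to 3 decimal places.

A = SD_Y / SD_X = 17.0 / 14.4 = 1.181

1.181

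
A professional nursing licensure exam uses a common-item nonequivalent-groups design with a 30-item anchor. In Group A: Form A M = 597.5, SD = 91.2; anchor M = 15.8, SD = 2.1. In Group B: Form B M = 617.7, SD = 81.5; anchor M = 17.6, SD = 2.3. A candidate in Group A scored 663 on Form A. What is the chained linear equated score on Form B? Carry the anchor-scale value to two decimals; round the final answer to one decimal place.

Form A → anchor (Group A): v = (2.1/91.2)(663 − 597.5) + 15.8 = 17.31
anchor → Form B (Group B): y = (81.5/2.3)(17.31 − 17.6) + 617.7 = 607.4

607.4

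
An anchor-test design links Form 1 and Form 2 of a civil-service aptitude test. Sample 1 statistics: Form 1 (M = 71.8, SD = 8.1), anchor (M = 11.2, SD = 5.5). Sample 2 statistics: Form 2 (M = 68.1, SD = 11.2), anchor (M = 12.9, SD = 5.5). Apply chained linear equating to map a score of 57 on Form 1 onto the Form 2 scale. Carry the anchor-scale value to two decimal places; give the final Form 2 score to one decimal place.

44.2

Form 1 → anchor (Sample 1): v = (5.5/8.1)(57 − 71.8) + 11.2 = 1.15
anchor → Form 2 (Sample 2): y = (11.2/5.5)(1.15 − 12.9) + 68.1 = 44.2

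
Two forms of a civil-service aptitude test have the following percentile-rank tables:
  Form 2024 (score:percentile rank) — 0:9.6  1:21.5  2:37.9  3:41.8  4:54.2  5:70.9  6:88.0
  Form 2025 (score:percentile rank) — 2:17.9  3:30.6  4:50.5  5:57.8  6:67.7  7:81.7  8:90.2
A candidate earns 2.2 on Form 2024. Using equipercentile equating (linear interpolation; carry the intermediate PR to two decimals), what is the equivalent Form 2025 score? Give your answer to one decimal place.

3.4

PR of 2.2 on Form 2024: 37.9 + (2.2 − 2)/(3 − 2) × (41.8 − 37.9) = 38.68
On Form 2025, PR 38.68 falls between score 3 (PR 30.6) and 4 (PR 50.5).
Interpolate: 3 + (38.68 − 30.6)/(50.5 − 30.6) × (4 − 3) = 3.4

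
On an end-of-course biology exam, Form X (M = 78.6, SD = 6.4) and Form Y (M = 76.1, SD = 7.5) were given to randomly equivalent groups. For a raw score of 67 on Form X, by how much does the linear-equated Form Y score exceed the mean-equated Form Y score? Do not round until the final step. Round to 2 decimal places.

Mean-equated: 67 + (76.1 − 78.6) = 64.50
Linear-equated: (7.5/6.4)(67 − 78.6) + 76.1 = 62.506
Difference = 62.506 − 64.50 = -1.99

-1.99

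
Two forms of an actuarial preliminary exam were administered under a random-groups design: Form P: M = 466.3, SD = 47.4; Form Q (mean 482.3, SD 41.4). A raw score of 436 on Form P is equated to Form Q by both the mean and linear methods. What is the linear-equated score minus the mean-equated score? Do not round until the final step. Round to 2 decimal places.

3.84

Mean-equated: 436 + (482.3 − 466.3) = 452.00
Linear-equated: (41.4/47.4)(436 − 466.3) + 482.3 = 455.835
Difference = 455.835 − 452.00 = 3.84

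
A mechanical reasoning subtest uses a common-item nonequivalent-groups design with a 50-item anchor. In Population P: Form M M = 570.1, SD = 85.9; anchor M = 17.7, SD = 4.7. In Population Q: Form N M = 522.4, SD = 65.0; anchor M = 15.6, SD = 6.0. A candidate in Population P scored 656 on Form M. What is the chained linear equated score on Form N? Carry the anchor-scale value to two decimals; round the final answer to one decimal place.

Form M → anchor (Population P): v = (4.7/85.9)(656 − 570.1) + 17.7 = 22.40
anchor → Form N (Population Q): y = (65.0/6.0)(22.40 − 15.6) + 522.4 = 596.1

596.1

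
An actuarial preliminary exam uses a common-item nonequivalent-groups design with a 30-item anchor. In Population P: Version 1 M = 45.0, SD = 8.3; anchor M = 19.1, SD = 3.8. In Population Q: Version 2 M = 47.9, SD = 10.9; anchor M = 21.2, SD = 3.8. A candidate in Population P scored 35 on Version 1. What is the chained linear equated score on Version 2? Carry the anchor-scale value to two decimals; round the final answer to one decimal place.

28.7

Version 1 → anchor (Population P): v = (3.8/8.3)(35 − 45.0) + 19.1 = 14.52
anchor → Version 2 (Population Q): y = (10.9/3.8)(14.52 − 21.2) + 47.9 = 28.7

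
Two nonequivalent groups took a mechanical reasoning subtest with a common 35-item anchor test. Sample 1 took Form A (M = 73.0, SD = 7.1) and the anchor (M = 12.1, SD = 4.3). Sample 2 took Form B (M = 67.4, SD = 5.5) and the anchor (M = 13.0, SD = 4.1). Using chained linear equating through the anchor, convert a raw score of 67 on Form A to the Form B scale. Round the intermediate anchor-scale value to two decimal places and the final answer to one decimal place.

61.3

Form A → anchor (Sample 1): v = (4.3/7.1)(67 − 73.0) + 12.1 = 8.47
anchor → Form B (Sample 2): y = (5.5/4.1)(8.47 − 13.0) + 67.4 = 61.3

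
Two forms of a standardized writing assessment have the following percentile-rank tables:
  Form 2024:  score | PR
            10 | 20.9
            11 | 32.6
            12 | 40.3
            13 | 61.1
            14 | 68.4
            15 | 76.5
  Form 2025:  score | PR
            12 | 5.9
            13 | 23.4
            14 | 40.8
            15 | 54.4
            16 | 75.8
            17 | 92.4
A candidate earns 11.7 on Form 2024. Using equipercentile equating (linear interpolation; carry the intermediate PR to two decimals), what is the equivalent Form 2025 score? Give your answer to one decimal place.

13.8

PR of 11.7 on Form 2024: 32.6 + (11.7 − 11)/(12 − 11) × (40.3 − 32.6) = 37.99
On Form 2025, PR 37.99 falls between score 13 (PR 23.4) and 14 (PR 40.8).
Interpolate: 13 + (37.99 − 23.4)/(40.8 − 23.4) × (14 − 13) = 13.8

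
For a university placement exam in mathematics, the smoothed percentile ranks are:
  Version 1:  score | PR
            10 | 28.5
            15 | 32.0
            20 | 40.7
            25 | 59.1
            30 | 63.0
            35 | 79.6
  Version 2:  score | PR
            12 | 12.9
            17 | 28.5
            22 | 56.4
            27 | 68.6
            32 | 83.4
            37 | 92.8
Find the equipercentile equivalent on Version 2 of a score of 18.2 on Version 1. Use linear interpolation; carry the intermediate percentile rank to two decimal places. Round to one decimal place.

PR of 18.2 on Version 1: 32.0 + (18.2 − 15)/(20 − 15) × (40.7 − 32.0) = 37.57
On Version 2, PR 37.57 falls between score 17 (PR 28.5) and 22 (PR 56.4).
Interpolate: 17 + (37.57 − 28.5)/(56.4 − 28.5) × (22 − 17) = 18.6

18.6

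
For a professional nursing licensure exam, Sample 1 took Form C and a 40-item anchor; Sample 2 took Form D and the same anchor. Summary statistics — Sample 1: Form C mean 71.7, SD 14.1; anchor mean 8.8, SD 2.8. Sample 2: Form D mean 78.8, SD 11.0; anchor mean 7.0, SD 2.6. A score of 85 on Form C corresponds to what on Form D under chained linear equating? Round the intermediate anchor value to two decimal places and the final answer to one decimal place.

Form C → anchor (Sample 1): v = (2.8/14.1)(85 − 71.7) + 8.8 = 11.44
anchor → Form D (Sample 2): y = (11.0/2.6)(11.44 − 7.0) + 78.8 = 97.6

97.6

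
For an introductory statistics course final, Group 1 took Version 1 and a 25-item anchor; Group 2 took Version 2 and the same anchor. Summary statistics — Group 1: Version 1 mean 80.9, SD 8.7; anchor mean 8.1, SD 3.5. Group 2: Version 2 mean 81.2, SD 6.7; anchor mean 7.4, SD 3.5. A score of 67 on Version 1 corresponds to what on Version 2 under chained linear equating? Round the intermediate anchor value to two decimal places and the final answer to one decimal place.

Version 1 → anchor (Group 1): v = (3.5/8.7)(67 − 80.9) + 8.1 = 2.51
anchor → Version 2 (Group 2): y = (6.7/3.5)(2.51 − 7.4) + 81.2 = 71.8

71.8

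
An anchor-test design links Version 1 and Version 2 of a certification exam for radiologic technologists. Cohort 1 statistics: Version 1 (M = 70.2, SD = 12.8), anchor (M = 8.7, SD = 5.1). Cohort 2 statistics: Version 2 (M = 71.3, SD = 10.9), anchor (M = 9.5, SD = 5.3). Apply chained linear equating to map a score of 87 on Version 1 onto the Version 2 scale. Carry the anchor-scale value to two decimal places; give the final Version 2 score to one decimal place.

Version 1 → anchor (Cohort 1): v = (5.1/12.8)(87 − 70.2) + 8.7 = 15.39
anchor → Version 2 (Cohort 2): y = (10.9/5.3)(15.39 − 9.5) + 71.3 = 83.4

83.4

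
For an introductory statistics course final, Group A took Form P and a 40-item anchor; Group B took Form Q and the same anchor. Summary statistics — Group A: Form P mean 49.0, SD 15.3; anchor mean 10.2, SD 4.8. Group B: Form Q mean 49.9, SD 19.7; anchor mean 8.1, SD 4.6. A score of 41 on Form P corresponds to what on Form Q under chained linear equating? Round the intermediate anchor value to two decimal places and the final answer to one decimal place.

Form P → anchor (Group A): v = (4.8/15.3)(41 − 49.0) + 10.2 = 7.69
anchor → Form Q (Group B): y = (19.7/4.6)(7.69 − 8.1) + 49.9 = 48.1

48.1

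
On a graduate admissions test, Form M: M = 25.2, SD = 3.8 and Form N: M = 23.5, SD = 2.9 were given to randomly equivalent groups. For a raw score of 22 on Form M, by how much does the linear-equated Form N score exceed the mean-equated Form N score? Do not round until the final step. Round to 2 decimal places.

Mean-equated: 22 + (23.5 − 25.2) = 20.30
Linear-equated: (2.9/3.8)(22 − 25.2) + 23.5 = 21.058
Difference = 21.058 − 20.30 = 0.76

0.76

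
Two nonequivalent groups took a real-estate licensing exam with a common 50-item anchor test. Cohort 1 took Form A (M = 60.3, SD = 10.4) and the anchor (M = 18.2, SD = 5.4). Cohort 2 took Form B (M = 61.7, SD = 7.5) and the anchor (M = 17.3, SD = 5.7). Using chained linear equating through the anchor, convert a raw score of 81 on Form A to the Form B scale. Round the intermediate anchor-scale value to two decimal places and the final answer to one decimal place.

Form A → anchor (Cohort 1): v = (5.4/10.4)(81 − 60.3) + 18.2 = 28.95
anchor → Form B (Cohort 2): y = (7.5/5.7)(28.95 − 17.3) + 61.7 = 77.0

77.0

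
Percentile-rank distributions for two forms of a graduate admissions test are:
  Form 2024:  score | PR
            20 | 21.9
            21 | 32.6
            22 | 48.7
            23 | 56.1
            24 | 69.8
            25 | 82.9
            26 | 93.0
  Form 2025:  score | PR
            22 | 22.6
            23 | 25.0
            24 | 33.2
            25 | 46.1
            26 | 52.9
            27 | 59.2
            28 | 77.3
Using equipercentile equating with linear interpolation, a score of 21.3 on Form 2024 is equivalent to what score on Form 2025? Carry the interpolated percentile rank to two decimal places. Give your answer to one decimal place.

24.3

PR of 21.3 on Form 2024: 32.6 + (21.3 − 21)/(22 − 21) × (48.7 − 32.6) = 37.43
On Form 2025, PR 37.43 falls between score 24 (PR 33.2) and 25 (PR 46.1).
Interpolate: 24 + (37.43 − 33.2)/(46.1 − 33.2) × (25 − 24) = 24.3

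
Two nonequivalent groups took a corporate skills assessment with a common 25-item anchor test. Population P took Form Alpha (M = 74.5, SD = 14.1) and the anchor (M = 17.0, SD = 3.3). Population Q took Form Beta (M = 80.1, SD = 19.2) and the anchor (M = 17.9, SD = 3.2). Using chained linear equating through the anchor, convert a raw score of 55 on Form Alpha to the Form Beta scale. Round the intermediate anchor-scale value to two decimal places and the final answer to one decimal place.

Form Alpha → anchor (Population P): v = (3.3/14.1)(55 − 74.5) + 17.0 = 12.44
anchor → Form Beta (Population Q): y = (19.2/3.2)(12.44 − 17.9) + 80.1 = 47.3

47.3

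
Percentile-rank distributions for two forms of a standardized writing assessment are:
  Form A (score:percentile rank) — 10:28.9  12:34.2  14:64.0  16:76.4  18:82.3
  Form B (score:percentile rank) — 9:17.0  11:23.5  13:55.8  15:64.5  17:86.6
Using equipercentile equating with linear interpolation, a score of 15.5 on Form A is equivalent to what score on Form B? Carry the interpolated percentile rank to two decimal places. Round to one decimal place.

15.8

PR of 15.5 on Form A: 64.0 + (15.5 − 14)/(16 − 14) × (76.4 − 64.0) = 73.30
On Form B, PR 73.30 falls between score 15 (PR 64.5) and 17 (PR 86.6).
Interpolate: 15 + (73.30 − 64.5)/(86.6 − 64.5) × (17 − 15) = 15.8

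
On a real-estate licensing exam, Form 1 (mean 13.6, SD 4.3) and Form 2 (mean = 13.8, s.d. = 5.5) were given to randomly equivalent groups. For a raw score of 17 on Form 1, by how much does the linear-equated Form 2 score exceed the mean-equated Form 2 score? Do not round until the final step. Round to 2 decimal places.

Mean-equated: 17 + (13.8 − 13.6) = 17.20
Linear-equated: (5.5/4.3)(17 − 13.6) + 13.8 = 18.149
Difference = 18.149 − 17.20 = 0.95

0.95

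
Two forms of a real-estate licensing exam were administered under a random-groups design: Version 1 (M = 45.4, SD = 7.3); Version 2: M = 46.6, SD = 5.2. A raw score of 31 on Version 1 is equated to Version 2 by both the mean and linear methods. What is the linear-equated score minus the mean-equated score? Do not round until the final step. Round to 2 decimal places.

4.14

Mean-equated: 31 + (46.6 − 45.4) = 32.20
Linear-equated: (5.2/7.3)(31 − 45.4) + 46.6 = 36.342
Difference = 36.342 − 32.20 = 4.14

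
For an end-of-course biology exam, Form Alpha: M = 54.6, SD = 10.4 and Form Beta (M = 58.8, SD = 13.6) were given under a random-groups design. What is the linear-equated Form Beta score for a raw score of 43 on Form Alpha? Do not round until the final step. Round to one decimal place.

43.6

Linear equating: y = (SD_Y/SD_X)(x − M_X) + M_Y
y = (13.6/10.4)(43 − 54.6) + 58.8
y = 1.307692 × -11.6 + 58.8 = -15.1692 + 58.8 = 43.6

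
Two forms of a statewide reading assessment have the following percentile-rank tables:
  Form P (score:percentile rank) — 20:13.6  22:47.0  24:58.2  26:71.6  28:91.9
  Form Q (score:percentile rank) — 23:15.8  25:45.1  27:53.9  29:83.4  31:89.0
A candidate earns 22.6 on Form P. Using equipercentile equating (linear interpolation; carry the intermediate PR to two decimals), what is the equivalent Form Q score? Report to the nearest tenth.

26.2

PR of 22.6 on Form P: 47.0 + (22.6 − 22)/(24 − 22) × (58.2 − 47.0) = 50.36
On Form Q, PR 50.36 falls between score 25 (PR 45.1) and 27 (PR 53.9).
Interpolate: 25 + (50.36 − 45.1)/(53.9 − 45.1) × (27 − 25) = 26.2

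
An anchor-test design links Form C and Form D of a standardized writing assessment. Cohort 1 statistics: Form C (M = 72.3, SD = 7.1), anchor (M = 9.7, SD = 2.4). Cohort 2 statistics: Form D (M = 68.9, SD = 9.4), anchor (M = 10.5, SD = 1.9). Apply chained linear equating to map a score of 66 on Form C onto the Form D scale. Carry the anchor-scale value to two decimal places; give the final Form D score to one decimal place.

Form C → anchor (Cohort 1): v = (2.4/7.1)(66 − 72.3) + 9.7 = 7.57
anchor → Form D (Cohort 2): y = (9.4/1.9)(7.57 − 10.5) + 68.9 = 54.4

54.4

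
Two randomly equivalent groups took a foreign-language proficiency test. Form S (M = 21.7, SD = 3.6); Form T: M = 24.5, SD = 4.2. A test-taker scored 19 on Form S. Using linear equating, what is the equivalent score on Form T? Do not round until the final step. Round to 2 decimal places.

Linear equating: y = (SD_Y/SD_X)(x − M_X) + M_Y
y = (4.2/3.6)(19 − 21.7) + 24.5
y = 1.166667 × -2.7 + 24.5 = -3.1500 + 24.5 = 21.35

21.35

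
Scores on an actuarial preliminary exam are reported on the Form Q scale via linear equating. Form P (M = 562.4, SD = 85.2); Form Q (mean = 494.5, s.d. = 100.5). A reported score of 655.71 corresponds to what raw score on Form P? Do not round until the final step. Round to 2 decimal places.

699.07

Invert y = (SD_Y/SD_X)(x − M_X) + M_Y:
x = (SD_X/SD_Y)(y − M_Y) + M_X = (85.2/100.5)(655.71 − 494.5) + 562.4
x = 0.847761 × 161.210 + 562.4 = 699.07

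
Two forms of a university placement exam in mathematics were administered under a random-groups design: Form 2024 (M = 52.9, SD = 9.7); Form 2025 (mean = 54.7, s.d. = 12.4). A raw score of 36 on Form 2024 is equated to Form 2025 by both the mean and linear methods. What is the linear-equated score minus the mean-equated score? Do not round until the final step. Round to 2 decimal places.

-4.70

Mean-equated: 36 + (54.7 − 52.9) = 37.80
Linear-equated: (12.4/9.7)(36 − 52.9) + 54.7 = 33.096
Difference = 33.096 − 37.80 = -4.70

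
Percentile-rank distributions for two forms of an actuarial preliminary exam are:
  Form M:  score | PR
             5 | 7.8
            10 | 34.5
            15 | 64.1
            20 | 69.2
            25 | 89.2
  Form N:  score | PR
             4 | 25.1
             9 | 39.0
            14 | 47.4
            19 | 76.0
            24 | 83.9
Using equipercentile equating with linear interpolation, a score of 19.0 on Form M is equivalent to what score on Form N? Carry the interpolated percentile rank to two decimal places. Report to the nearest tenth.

PR of 19.0 on Form M: 64.1 + (19.0 − 15)/(20 − 15) × (69.2 − 64.1) = 68.18
On Form N, PR 68.18 falls between score 14 (PR 47.4) and 19 (PR 76.0).
Interpolate: 14 + (68.18 − 47.4)/(76.0 − 47.4) × (19 − 14) = 17.6

17.6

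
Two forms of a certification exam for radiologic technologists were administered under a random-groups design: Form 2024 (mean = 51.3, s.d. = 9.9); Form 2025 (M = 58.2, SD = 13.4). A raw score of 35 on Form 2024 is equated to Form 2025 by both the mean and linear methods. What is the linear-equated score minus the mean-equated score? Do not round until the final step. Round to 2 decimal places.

-5.76

Mean-equated: 35 + (58.2 − 51.3) = 41.90
Linear-equated: (13.4/9.9)(35 − 51.3) + 58.2 = 36.137
Difference = 36.137 − 41.90 = -5.76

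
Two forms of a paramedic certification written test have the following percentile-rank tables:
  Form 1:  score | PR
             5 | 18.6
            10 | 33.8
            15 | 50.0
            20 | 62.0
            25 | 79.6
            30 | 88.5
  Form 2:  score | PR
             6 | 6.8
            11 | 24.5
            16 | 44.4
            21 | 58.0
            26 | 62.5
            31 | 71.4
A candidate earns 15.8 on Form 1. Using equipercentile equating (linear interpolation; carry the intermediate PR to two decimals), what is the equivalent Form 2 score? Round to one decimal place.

PR of 15.8 on Form 1: 50.0 + (15.8 − 15)/(20 − 15) × (62.0 − 50.0) = 51.92
On Form 2, PR 51.92 falls between score 16 (PR 44.4) and 21 (PR 58.0).
Interpolate: 16 + (51.92 − 44.4)/(58.0 − 44.4) × (21 − 16) = 18.8

18.8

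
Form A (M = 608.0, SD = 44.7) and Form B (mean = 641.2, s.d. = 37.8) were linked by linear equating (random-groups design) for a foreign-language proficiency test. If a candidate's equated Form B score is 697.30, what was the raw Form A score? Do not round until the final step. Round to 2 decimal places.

674.34

Invert y = (SD_Y/SD_X)(x − M_X) + M_Y:
x = (SD_X/SD_Y)(y − M_Y) + M_X = (44.7/37.8)(697.30 − 641.2) + 608.0
x = 1.182540 × 56.100 + 608.0 = 674.34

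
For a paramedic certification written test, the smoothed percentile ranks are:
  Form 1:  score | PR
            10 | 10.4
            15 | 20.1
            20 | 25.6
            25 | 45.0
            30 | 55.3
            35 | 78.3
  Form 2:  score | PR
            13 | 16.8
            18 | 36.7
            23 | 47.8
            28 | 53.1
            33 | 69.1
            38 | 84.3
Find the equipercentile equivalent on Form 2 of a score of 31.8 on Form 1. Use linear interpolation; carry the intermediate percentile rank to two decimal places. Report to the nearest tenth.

31.3

PR of 31.8 on Form 1: 55.3 + (31.8 − 30)/(35 − 30) × (78.3 − 55.3) = 63.58
On Form 2, PR 63.58 falls between score 28 (PR 53.1) and 33 (PR 69.1).
Interpolate: 28 + (63.58 − 53.1)/(69.1 − 53.1) × (33 − 28) = 31.3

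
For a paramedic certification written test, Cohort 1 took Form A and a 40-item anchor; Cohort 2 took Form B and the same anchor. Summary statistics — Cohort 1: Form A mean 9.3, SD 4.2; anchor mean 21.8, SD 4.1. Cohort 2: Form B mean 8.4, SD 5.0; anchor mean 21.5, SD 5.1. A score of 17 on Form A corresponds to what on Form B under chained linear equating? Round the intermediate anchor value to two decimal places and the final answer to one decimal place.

16.1

Form A → anchor (Cohort 1): v = (4.1/4.2)(17 − 9.3) + 21.8 = 29.32
anchor → Form B (Cohort 2): y = (5.0/5.1)(29.32 − 21.5) + 8.4 = 16.1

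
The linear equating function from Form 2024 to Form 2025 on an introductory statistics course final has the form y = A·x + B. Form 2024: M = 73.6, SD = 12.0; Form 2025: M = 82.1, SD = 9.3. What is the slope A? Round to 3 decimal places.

0.775

A = SD_Y / SD_X = 9.3 / 12.0 = 0.775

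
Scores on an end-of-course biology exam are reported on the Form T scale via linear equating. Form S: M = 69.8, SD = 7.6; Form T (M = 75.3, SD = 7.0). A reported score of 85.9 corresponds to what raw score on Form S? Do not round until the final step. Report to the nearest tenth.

Invert y = (SD_Y/SD_X)(x − M_X) + M_Y:
x = (SD_X/SD_Y)(y − M_Y) + M_X = (7.6/7.0)(85.9 − 75.3) + 69.8
x = 1.085714 × 10.600 + 69.8 = 81.3

81.3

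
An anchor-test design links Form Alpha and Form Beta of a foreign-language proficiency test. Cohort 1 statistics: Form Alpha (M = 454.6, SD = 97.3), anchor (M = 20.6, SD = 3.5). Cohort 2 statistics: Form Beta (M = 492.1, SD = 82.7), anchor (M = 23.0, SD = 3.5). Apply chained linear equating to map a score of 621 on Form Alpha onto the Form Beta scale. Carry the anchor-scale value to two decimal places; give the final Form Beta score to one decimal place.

576.9

Form Alpha → anchor (Cohort 1): v = (3.5/97.3)(621 − 454.6) + 20.6 = 26.59
anchor → Form Beta (Cohort 2): y = (82.7/3.5)(26.59 − 23.0) + 492.1 = 576.9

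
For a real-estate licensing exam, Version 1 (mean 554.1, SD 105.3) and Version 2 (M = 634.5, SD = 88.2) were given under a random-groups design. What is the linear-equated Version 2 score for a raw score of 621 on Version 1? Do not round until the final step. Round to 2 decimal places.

Linear equating: y = (SD_Y/SD_X)(x − M_X) + M_Y
y = (88.2/105.3)(621 − 554.1) + 634.5
y = 0.837607 × 66.9 + 634.5 = 56.0359 + 634.5 = 690.54

690.54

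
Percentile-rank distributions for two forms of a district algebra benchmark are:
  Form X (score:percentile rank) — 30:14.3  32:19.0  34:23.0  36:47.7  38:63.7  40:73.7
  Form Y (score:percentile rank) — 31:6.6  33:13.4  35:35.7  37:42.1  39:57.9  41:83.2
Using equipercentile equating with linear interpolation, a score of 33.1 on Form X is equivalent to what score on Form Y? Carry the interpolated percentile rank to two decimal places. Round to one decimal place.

PR of 33.1 on Form X: 19.0 + (33.1 − 32)/(34 − 32) × (23.0 − 19.0) = 21.20
On Form Y, PR 21.20 falls between score 33 (PR 13.4) and 35 (PR 35.7).
Interpolate: 33 + (21.20 − 13.4)/(35.7 − 13.4) × (35 − 33) = 33.7

33.7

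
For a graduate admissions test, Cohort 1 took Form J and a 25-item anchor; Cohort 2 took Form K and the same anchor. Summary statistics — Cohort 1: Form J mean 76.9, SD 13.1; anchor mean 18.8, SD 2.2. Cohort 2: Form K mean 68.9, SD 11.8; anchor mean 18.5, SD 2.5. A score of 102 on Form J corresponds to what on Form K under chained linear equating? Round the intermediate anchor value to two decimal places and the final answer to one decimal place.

Form J → anchor (Cohort 1): v = (2.2/13.1)(102 − 76.9) + 18.8 = 23.02
anchor → Form K (Cohort 2): y = (11.8/2.5)(23.02 − 18.5) + 68.9 = 90.2

90.2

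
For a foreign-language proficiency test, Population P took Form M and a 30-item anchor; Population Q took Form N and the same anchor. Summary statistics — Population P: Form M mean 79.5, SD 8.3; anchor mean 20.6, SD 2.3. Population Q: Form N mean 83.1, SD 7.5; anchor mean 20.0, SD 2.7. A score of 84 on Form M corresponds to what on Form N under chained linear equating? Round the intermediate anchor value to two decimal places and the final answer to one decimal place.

88.2

Form M → anchor (Population P): v = (2.3/8.3)(84 − 79.5) + 20.6 = 21.85
anchor → Form N (Population Q): y = (7.5/2.7)(21.85 − 20.0) + 83.1 = 88.2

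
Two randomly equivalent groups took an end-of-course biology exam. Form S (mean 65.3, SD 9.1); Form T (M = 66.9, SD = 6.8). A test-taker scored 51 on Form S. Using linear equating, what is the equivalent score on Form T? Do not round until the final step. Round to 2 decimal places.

Linear equating: y = (SD_Y/SD_X)(x − M_X) + M_Y
y = (6.8/9.1)(51 − 65.3) + 66.9
y = 0.747253 × -14.3 + 66.9 = -10.6857 + 66.9 = 56.21

56.21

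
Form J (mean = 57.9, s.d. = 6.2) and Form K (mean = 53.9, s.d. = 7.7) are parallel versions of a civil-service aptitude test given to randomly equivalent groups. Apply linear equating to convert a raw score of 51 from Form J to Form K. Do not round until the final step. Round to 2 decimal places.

Linear equating: y = (SD_Y/SD_X)(x − M_X) + M_Y
y = (7.7/6.2)(51 − 57.9) + 53.9
y = 1.241935 × -6.9 + 53.9 = -8.5694 + 53.9 = 45.33

45.33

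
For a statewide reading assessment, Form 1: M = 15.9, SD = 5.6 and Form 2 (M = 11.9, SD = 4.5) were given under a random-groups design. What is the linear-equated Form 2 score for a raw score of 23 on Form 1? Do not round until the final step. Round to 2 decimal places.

Linear equating: y = (SD_Y/SD_X)(x − M_X) + M_Y
y = (4.5/5.6)(23 − 15.9) + 11.9
y = 0.803571 × 7.1 + 11.9 = 5.7054 + 11.9 = 17.61

17.61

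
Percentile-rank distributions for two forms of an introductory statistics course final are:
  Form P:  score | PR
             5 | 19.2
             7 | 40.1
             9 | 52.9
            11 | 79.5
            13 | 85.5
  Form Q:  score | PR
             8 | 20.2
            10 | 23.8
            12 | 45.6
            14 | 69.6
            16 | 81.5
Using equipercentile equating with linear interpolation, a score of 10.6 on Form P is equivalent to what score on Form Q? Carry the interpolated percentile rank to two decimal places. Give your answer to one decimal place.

14.8

PR of 10.6 on Form P: 52.9 + (10.6 − 9)/(11 − 9) × (79.5 − 52.9) = 74.18
On Form Q, PR 74.18 falls between score 14 (PR 69.6) and 16 (PR 81.5).
Interpolate: 14 + (74.18 − 69.6)/(81.5 − 69.6) × (16 − 14) = 14.8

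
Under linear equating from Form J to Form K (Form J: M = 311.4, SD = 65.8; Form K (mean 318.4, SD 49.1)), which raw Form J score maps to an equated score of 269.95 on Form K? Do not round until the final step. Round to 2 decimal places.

Invert y = (SD_Y/SD_X)(x − M_X) + M_Y:
x = (SD_X/SD_Y)(y − M_Y) + M_X = (65.8/49.1)(269.95 − 318.4) + 311.4
x = 1.340122 × -48.450 + 311.4 = 246.47

246.47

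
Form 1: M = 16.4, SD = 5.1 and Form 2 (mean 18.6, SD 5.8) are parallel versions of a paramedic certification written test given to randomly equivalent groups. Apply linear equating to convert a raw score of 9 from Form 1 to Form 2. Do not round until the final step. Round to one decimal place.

Linear equating: y = (SD_Y/SD_X)(x − M_X) + M_Y
y = (5.8/5.1)(9 − 16.4) + 18.6
y = 1.137255 × -7.4 + 18.6 = -8.4157 + 18.6 = 10.2

10.2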